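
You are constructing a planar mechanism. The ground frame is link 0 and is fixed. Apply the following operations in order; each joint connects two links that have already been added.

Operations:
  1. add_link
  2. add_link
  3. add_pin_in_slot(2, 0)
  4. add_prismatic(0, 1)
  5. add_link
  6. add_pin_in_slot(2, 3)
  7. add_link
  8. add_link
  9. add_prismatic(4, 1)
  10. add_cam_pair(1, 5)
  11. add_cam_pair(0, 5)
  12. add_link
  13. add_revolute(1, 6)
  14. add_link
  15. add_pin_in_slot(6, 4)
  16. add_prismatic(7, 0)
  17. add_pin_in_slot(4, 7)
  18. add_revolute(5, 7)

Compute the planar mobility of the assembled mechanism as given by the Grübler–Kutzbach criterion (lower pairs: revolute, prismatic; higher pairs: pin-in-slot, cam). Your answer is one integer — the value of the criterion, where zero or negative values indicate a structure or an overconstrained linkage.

L=1 J1=0 J2=0
add link → L=2 J1=0 J2=0
add link → L=3 J1=0 J2=0
PS@2,0 dof=2 J2 → L=3 J1=0 J2=1
P@0,1 dof=1 J1 → L=3 J1=1 J2=1
add link → L=4 J1=1 J2=1
PS@2,3 dof=2 J2 → L=4 J1=1 J2=2
add link → L=5 J1=1 J2=2
add link → L=6 J1=1 J2=2
P@4,1 dof=1 J1 → L=6 J1=2 J2=2
C@1,5 dof=2 J2 → L=6 J1=2 J2=3
C@0,5 dof=2 J2 → L=6 J1=2 J2=4
add link → L=7 J1=2 J2=4
R@1,6 dof=1 J1 → L=7 J1=3 J2=4
add link → L=8 J1=3 J2=4
PS@6,4 dof=2 J2 → L=8 J1=3 J2=5
P@7,0 dof=1 J1 → L=8 J1=4 J2=5
PS@4,7 dof=2 J2 → L=8 J1=4 J2=6
R@5,7 dof=1 J1 → L=8 J1=5 J2=6
M=3(L−1)−2J1−J2=3·7−2·5−6=5

M = 5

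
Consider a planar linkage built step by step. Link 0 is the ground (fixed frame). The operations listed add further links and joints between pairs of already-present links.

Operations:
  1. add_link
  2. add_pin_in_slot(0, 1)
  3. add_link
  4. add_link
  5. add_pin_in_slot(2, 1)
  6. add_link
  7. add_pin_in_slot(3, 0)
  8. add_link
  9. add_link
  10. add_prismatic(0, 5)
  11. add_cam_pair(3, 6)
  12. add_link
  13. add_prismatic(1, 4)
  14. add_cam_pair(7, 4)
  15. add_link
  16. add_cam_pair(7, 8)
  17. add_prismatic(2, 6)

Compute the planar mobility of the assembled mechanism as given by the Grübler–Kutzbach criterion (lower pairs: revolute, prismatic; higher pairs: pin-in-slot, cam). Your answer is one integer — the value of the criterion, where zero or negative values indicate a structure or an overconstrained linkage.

M = 12

[1;0;0] (link 0 is ground)
L+ [2;0;0]
PS(0,1)∈J2 [2;0;1]
L+ [3;0;1]
L+ [4;0;1]
PS(2,1)∈J2 [4;0;2]
L+ [5;0;2]
PS(3,0)∈J2 [5;0;3]
L+ [6;0;3]
L+ [7;0;3]
P(0,5)∈J1 [7;1;3]
C(3,6)∈J2 [7;1;4]
L+ [8;1;4]
P(1,4)∈J1 [8;2;4]
C(7,4)∈J2 [8;2;5]
L+ [9;2;5]
C(7,8)∈J2 [9;2;6]
P(2,6)∈J1 [9;3;6]
mobility = 24 − 6 − 6 = 12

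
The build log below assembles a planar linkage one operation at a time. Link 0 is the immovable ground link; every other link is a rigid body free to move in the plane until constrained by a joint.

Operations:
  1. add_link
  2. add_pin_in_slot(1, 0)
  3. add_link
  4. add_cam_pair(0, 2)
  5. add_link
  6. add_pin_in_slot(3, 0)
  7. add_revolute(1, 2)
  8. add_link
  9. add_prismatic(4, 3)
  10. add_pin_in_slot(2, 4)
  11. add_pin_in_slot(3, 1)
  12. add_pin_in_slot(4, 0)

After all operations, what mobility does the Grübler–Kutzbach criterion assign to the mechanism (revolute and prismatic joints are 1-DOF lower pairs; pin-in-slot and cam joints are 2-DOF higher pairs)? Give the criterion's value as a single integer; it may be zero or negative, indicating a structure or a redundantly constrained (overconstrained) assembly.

[1;0;0] (link 0 is ground)
L+ [2;0;0]
PS(1,0)∈J2 [2;0;1]
L+ [3;0;1]
C(0,2)∈J2 [3;0;2]
L+ [4;0;2]
PS(3,0)∈J2 [4;0;3]
R(1,2)∈J1 [4;1;3]
L+ [5;1;3]
P(4,3)∈J1 [5;2;3]
PS(2,4)∈J2 [5;2;4]
PS(3,1)∈J2 [5;2;5]
PS(4,0)∈J2 [5;2;6]
mobility = 12 − 4 − 6 = 2

M = 2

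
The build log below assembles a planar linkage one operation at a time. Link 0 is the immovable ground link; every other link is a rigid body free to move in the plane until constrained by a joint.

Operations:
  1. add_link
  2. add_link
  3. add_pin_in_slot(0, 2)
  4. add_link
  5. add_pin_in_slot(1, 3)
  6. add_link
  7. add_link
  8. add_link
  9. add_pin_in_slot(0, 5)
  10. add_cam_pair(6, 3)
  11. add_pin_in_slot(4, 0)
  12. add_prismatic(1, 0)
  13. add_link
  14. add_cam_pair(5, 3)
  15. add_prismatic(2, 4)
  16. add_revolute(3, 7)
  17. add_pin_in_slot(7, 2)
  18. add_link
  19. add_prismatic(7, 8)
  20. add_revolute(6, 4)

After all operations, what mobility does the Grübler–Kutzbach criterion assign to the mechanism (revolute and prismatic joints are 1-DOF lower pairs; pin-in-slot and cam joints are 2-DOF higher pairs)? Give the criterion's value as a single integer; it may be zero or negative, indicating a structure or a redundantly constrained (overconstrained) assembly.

M = 7

[1;0;0] (link 0 is ground)
L+ [2;0;0]
L+ [3;0;0]
PS(0,2)∈J2 [3;0;1]
L+ [4;0;1]
PS(1,3)∈J2 [4;0;2]
L+ [5;0;2]
L+ [6;0;2]
L+ [7;0;2]
PS(0,5)∈J2 [7;0;3]
C(6,3)∈J2 [7;0;4]
PS(4,0)∈J2 [7;0;5]
P(1,0)∈J1 [7;1;5]
L+ [8;1;5]
C(5,3)∈J2 [8;1;6]
P(2,4)∈J1 [8;2;6]
R(3,7)∈J1 [8;3;6]
PS(7,2)∈J2 [8;3;7]
L+ [9;3;7]
P(7,8)∈J1 [9;4;7]
R(6,4)∈J1 [9;5;7]
mobility = 24 − 10 − 7 = 7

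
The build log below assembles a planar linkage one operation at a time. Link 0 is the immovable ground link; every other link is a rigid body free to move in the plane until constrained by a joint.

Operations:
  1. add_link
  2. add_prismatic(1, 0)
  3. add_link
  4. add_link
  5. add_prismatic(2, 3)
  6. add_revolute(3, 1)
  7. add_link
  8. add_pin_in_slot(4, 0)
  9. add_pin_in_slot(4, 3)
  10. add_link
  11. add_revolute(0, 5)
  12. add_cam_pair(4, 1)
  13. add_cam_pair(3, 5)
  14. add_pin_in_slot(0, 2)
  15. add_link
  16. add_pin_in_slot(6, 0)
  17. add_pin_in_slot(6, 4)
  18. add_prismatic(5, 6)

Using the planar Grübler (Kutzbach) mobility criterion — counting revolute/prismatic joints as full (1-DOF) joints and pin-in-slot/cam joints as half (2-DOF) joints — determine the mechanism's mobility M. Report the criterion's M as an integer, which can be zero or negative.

(L,J1,J2)=(1,0,0); link0 fixed
link1: (2,0,0)
P 1-0 [J1]: (2,1,0)
link2: (3,1,0)
link3: (4,1,0)
P 2-3 [J1]: (4,2,0)
R 3-1 [J1]: (4,3,0)
link4: (5,3,0)
PS 4-0 [J2]: (5,3,1)
PS 4-3 [J2]: (5,3,2)
link5: (6,3,2)
R 0-5 [J1]: (6,4,2)
C 4-1 [J2]: (6,4,3)
C 3-5 [J2]: (6,4,4)
PS 0-2 [J2]: (6,4,5)
link6: (7,4,5)
PS 6-0 [J2]: (7,4,6)
PS 6-4 [J2]: (7,4,7)
P 5-6 [J1]: (7,5,7)
Grübler: 3·6 − 2·5 − 7 = 1

M = 1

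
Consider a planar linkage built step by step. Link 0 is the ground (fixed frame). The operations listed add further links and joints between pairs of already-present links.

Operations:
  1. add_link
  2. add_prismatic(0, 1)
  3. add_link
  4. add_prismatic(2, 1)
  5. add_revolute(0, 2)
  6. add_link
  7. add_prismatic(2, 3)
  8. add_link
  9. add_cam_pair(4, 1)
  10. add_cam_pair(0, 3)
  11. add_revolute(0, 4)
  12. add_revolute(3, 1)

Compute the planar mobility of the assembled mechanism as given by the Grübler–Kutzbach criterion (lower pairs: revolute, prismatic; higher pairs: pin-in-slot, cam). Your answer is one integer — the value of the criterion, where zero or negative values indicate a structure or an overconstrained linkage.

[1;0;0] (link 0 is ground)
L+ [2;0;0]
P(0,1)∈J1 [2;1;0]
L+ [3;1;0]
P(2,1)∈J1 [3;2;0]
R(0,2)∈J1 [3;3;0]
L+ [4;3;0]
P(2,3)∈J1 [4;4;0]
L+ [5;4;0]
C(4,1)∈J2 [5;4;1]
C(0,3)∈J2 [5;4;2]
R(0,4)∈J1 [5;5;2]
R(3,1)∈J1 [5;6;2]
mobility = 12 − 12 − 2 = -2

M = -2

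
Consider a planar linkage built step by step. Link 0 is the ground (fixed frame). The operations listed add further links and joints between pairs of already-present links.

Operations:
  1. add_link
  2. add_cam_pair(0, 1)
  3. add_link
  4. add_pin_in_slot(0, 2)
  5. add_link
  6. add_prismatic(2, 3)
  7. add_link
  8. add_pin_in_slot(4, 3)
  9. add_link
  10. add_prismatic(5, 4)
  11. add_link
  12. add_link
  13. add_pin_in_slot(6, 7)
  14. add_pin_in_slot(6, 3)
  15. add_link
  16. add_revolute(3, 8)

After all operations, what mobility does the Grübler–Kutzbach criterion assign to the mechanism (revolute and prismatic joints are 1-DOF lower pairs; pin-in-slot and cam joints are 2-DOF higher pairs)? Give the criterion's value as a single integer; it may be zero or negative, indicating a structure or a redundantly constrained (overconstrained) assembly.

M = 13

[1;0;0] (link 0 is ground)
L+ [2;0;0]
C(0,1)∈J2 [2;0;1]
L+ [3;0;1]
PS(0,2)∈J2 [3;0;2]
L+ [4;0;2]
P(2,3)∈J1 [4;1;2]
L+ [5;1;2]
PS(4,3)∈J2 [5;1;3]
L+ [6;1;3]
P(5,4)∈J1 [6;2;3]
L+ [7;2;3]
L+ [8;2;3]
PS(6,7)∈J2 [8;2;4]
PS(6,3)∈J2 [8;2;5]
L+ [9;2;5]
R(3,8)∈J1 [9;3;5]
mobility = 24 − 6 − 5 = 13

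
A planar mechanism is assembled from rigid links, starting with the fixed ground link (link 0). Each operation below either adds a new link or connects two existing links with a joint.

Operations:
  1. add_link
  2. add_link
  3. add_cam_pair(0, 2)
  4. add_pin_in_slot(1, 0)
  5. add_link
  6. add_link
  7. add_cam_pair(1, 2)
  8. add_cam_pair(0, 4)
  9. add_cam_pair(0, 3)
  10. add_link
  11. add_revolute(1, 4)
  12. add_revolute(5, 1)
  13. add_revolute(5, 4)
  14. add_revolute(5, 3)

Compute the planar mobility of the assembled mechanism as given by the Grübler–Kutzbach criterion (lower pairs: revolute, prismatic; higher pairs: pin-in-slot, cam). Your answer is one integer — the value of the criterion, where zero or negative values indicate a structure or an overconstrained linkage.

M = 2

(L,J1,J2)=(1,0,0); link0 fixed
link1: (2,0,0)
link2: (3,0,0)
C 0-2 [J2]: (3,0,1)
PS 1-0 [J2]: (3,0,2)
link3: (4,0,2)
link4: (5,0,2)
C 1-2 [J2]: (5,0,3)
C 0-4 [J2]: (5,0,4)
C 0-3 [J2]: (5,0,5)
link5: (6,0,5)
R 1-4 [J1]: (6,1,5)
R 5-1 [J1]: (6,2,5)
R 5-4 [J1]: (6,3,5)
R 5-3 [J1]: (6,4,5)
Grübler: 3·5 − 2·4 − 5 = 2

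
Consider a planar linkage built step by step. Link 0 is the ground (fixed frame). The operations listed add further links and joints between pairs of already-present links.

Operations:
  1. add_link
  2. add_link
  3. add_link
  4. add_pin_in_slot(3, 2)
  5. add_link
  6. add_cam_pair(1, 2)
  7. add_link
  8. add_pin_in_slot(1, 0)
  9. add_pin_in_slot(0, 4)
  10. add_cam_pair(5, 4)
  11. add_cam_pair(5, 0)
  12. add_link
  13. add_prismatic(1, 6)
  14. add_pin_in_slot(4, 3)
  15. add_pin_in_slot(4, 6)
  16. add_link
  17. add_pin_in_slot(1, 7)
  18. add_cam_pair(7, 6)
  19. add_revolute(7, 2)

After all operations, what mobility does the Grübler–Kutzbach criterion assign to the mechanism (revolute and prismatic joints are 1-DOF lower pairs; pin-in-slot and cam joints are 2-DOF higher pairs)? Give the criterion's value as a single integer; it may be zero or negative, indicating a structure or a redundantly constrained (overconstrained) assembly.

M = 7

[1;0;0] (link 0 is ground)
L+ [2;0;0]
L+ [3;0;0]
L+ [4;0;0]
PS(3,2)∈J2 [4;0;1]
L+ [5;0;1]
C(1,2)∈J2 [5;0;2]
L+ [6;0;2]
PS(1,0)∈J2 [6;0;3]
PS(0,4)∈J2 [6;0;4]
C(5,4)∈J2 [6;0;5]
C(5,0)∈J2 [6;0;6]
L+ [7;0;6]
P(1,6)∈J1 [7;1;6]
PS(4,3)∈J2 [7;1;7]
PS(4,6)∈J2 [7;1;8]
L+ [8;1;8]
PS(1,7)∈J2 [8;1;9]
C(7,6)∈J2 [8;1;10]
R(7,2)∈J1 [8;2;10]
mobility = 21 − 4 − 10 = 7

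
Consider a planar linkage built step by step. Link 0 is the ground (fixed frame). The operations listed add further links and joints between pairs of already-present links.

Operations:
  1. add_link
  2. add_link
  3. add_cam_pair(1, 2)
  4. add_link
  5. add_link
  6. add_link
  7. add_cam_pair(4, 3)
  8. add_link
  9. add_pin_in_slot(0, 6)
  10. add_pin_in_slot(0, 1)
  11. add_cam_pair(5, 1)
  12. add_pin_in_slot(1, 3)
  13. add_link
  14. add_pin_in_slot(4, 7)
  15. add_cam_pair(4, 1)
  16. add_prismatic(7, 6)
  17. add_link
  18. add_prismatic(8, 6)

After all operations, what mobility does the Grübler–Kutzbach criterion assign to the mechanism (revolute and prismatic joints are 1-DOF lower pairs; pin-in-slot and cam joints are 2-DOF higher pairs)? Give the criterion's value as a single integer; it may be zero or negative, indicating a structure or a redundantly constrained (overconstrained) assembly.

ground; <1,0,0>
#1 <2,0,0>
#2 <3,0,0>
C:1↔2 J2 <3,0,1>
#3 <4,0,1>
#4 <5,0,1>
#5 <6,0,1>
C:4↔3 J2 <6,0,2>
#6 <7,0,2>
PS:0↔6 J2 <7,0,3>
PS:0↔1 J2 <7,0,4>
C:5↔1 J2 <7,0,5>
PS:1↔3 J2 <7,0,6>
#7 <8,0,6>
PS:4↔7 J2 <8,0,7>
C:4↔1 J2 <8,0,8>
P:7↔6 J1 <8,1,8>
#8 <9,1,8>
P:8↔6 J1 <9,2,8>
3×8 − 2×2 − 1×8 = 12

M = 12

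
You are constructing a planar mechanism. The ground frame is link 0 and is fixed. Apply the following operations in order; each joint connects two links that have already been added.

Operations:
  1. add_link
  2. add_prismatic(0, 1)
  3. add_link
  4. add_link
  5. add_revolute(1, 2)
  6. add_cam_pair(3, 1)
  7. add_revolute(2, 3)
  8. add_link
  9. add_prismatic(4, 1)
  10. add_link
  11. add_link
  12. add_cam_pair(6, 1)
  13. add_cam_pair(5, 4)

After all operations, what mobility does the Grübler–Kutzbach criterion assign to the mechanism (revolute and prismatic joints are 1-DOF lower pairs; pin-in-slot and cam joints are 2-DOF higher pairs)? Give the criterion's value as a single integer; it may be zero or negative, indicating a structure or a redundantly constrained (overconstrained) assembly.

M = 7

[1;0;0] (link 0 is ground)
L+ [2;0;0]
P(0,1)∈J1 [2;1;0]
L+ [3;1;0]
L+ [4;1;0]
R(1,2)∈J1 [4;2;0]
C(3,1)∈J2 [4;2;1]
R(2,3)∈J1 [4;3;1]
L+ [5;3;1]
P(4,1)∈J1 [5;4;1]
L+ [6;4;1]
L+ [7;4;1]
C(6,1)∈J2 [7;4;2]
C(5,4)∈J2 [7;4;3]
mobility = 18 − 8 − 3 = 7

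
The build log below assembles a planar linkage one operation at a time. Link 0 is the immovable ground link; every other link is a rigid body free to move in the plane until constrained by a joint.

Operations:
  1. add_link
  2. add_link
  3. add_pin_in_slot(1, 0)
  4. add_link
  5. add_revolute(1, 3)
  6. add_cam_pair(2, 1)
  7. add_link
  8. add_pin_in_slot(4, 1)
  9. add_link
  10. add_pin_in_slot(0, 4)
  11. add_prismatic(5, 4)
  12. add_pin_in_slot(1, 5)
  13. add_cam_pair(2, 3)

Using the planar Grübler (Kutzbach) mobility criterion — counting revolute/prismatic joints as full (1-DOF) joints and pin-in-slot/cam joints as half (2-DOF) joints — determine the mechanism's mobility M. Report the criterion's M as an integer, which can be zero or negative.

M = 5

L=1 J1=0 J2=0
add link → L=2 J1=0 J2=0
add link → L=3 J1=0 J2=0
PS@1,0 dof=2 J2 → L=3 J1=0 J2=1
add link → L=4 J1=0 J2=1
R@1,3 dof=1 J1 → L=4 J1=1 J2=1
C@2,1 dof=2 J2 → L=4 J1=1 J2=2
add link → L=5 J1=1 J2=2
PS@4,1 dof=2 J2 → L=5 J1=1 J2=3
add link → L=6 J1=1 J2=3
PS@0,4 dof=2 J2 → L=6 J1=1 J2=4
P@5,4 dof=1 J1 → L=6 J1=2 J2=4
PS@1,5 dof=2 J2 → L=6 J1=2 J2=5
C@2,3 dof=2 J2 → L=6 J1=2 J2=6
M=3(L−1)−2J1−J2=3·5−2·2−6=5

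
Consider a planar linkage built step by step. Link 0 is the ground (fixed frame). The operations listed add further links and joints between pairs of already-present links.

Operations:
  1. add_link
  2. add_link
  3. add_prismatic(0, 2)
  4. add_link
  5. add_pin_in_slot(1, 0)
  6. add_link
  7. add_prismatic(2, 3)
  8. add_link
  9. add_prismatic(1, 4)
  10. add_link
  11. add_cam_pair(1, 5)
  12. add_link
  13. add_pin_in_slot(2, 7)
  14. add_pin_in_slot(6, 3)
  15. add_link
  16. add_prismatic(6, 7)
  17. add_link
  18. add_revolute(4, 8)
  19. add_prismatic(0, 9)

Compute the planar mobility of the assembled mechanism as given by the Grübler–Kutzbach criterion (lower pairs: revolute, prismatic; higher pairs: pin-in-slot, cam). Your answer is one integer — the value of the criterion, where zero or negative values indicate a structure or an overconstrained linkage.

M = 11

link 0 = ground. State L|J1|J2 = 1|0|0
+link1  2|0|0
+link2  3|0|0
P(0,2) f=1→J1  3|1|0
+link3  4|1|0
PS(1,0) f=2→J2  4|1|1
+link4  5|1|1
P(2,3) f=1→J1  5|2|1
+link5  6|2|1
P(1,4) f=1→J1  6|3|1
+link6  7|3|1
C(1,5) f=2→J2  7|3|2
+link7  8|3|2
PS(2,7) f=2→J2  8|3|3
PS(6,3) f=2→J2  8|3|4
+link8  9|3|4
P(6,7) f=1→J1  9|4|4
+link9  10|4|4
R(4,8) f=1→J1  10|5|4
P(0,9) f=1→J1  10|6|4
M = 3(10−1)−2·6−4 = 27−12−4 = 11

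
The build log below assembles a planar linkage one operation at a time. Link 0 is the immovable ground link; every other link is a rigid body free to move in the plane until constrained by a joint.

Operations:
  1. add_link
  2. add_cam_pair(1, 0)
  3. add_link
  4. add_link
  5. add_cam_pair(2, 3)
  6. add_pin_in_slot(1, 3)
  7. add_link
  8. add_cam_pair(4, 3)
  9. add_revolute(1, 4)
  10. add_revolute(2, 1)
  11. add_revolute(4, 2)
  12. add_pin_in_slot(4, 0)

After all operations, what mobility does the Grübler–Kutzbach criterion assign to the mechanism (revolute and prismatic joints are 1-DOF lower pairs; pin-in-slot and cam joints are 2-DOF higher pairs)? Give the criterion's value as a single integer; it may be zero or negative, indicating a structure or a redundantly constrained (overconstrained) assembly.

link 0 = ground. State L|J1|J2 = 1|0|0
+link1  2|0|0
C(1,0) f=2→J2  2|0|1
+link2  3|0|1
+link3  4|0|1
C(2,3) f=2→J2  4|0|2
PS(1,3) f=2→J2  4|0|3
+link4  5|0|3
C(4,3) f=2→J2  5|0|4
R(1,4) f=1→J1  5|1|4
R(2,1) f=1→J1  5|2|4
R(4,2) f=1→J1  5|3|4
PS(4,0) f=2→J2  5|3|5
M = 3(5−1)−2·3−5 = 12−6−5 = 1

M = 1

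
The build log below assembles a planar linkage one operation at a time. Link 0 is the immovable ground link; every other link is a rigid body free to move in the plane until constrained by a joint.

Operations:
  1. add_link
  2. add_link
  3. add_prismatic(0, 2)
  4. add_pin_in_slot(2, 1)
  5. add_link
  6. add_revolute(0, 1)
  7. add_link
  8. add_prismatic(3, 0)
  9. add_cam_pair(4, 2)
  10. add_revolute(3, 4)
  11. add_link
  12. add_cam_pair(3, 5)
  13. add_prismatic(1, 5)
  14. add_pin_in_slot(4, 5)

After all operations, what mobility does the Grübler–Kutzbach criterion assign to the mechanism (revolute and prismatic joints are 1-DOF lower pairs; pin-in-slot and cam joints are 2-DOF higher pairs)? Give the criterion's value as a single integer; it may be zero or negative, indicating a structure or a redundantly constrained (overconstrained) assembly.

M = 1

ground; <1,0,0>
#1 <2,0,0>
#2 <3,0,0>
P:0↔2 J1 <3,1,0>
PS:2↔1 J2 <3,1,1>
#3 <4,1,1>
R:0↔1 J1 <4,2,1>
#4 <5,2,1>
P:3↔0 J1 <5,3,1>
C:4↔2 J2 <5,3,2>
R:3↔4 J1 <5,4,2>
#5 <6,4,2>
C:3↔5 J2 <6,4,3>
P:1↔5 J1 <6,5,3>
PS:4↔5 J2 <6,5,4>
3×5 − 2×5 − 1×4 = 1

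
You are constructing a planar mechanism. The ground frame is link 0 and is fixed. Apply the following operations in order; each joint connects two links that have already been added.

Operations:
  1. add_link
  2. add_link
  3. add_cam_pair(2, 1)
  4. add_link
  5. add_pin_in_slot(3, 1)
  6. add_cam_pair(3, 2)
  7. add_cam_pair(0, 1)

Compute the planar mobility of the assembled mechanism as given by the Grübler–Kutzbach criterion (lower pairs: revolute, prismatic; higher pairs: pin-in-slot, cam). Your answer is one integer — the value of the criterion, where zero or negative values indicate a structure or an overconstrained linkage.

[1;0;0] (link 0 is ground)
L+ [2;0;0]
L+ [3;0;0]
C(2,1)∈J2 [3;0;1]
L+ [4;0;1]
PS(3,1)∈J2 [4;0;2]
C(3,2)∈J2 [4;0;3]
C(0,1)∈J2 [4;0;4]
mobility = 9 − 0 − 4 = 5

M = 5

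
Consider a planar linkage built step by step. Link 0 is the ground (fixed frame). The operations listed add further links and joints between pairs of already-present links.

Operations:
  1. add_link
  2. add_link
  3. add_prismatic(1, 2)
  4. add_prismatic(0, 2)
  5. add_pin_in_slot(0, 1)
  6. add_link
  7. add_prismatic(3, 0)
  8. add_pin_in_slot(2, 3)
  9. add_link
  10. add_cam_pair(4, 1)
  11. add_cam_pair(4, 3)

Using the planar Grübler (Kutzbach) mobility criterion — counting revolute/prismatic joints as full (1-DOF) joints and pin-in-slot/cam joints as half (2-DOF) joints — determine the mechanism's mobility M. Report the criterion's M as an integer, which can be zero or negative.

M = 2

(L,J1,J2)=(1,0,0); link0 fixed
link1: (2,0,0)
link2: (3,0,0)
P 1-2 [J1]: (3,1,0)
P 0-2 [J1]: (3,2,0)
PS 0-1 [J2]: (3,2,1)
link3: (4,2,1)
P 3-0 [J1]: (4,3,1)
PS 2-3 [J2]: (4,3,2)
link4: (5,3,2)
C 4-1 [J2]: (5,3,3)
C 4-3 [J2]: (5,3,4)
Grübler: 3·4 − 2·3 − 4 = 2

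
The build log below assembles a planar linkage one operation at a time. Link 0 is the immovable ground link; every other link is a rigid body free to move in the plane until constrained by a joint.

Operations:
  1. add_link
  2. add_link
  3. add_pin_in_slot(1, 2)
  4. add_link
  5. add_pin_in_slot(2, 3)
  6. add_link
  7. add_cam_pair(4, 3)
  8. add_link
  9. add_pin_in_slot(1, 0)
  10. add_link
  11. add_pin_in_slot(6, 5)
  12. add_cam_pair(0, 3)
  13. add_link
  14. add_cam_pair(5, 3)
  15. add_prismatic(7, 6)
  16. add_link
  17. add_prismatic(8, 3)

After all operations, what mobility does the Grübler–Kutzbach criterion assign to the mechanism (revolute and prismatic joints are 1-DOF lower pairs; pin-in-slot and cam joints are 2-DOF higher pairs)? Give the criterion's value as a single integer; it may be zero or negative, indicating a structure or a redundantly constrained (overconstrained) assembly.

[1;0;0] (link 0 is ground)
L+ [2;0;0]
L+ [3;0;0]
PS(1,2)∈J2 [3;0;1]
L+ [4;0;1]
PS(2,3)∈J2 [4;0;2]
L+ [5;0;2]
C(4,3)∈J2 [5;0;3]
L+ [6;0;3]
PS(1,0)∈J2 [6;0;4]
L+ [7;0;4]
PS(6,5)∈J2 [7;0;5]
C(0,3)∈J2 [7;0;6]
L+ [8;0;6]
C(5,3)∈J2 [8;0;7]
P(7,6)∈J1 [8;1;7]
L+ [9;1;7]
P(8,3)∈J1 [9;2;7]
mobility = 24 − 4 − 7 = 13

M = 13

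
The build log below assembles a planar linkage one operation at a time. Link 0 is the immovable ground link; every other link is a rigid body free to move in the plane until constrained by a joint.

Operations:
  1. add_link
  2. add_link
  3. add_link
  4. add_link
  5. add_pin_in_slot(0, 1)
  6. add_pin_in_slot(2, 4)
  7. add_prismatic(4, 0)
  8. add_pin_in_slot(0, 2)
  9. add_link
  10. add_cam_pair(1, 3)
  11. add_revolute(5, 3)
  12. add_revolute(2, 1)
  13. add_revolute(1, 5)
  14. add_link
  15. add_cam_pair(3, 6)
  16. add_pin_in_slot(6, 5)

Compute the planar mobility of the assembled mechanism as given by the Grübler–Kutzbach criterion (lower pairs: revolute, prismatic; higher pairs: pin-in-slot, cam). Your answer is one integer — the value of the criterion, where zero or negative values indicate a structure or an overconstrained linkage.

link 0 = ground. State L|J1|J2 = 1|0|0
+link1  2|0|0
+link2  3|0|0
+link3  4|0|0
+link4  5|0|0
PS(0,1) f=2→J2  5|0|1
PS(2,4) f=2→J2  5|0|2
P(4,0) f=1→J1  5|1|2
PS(0,2) f=2→J2  5|1|3
+link5  6|1|3
C(1,3) f=2→J2  6|1|4
R(5,3) f=1→J1  6|2|4
R(2,1) f=1→J1  6|3|4
R(1,5) f=1→J1  6|4|4
+link6  7|4|4
C(3,6) f=2→J2  7|4|5
PS(6,5) f=2→J2  7|4|6
M = 3(7−1)−2·4−6 = 18−8−6 = 4

M = 4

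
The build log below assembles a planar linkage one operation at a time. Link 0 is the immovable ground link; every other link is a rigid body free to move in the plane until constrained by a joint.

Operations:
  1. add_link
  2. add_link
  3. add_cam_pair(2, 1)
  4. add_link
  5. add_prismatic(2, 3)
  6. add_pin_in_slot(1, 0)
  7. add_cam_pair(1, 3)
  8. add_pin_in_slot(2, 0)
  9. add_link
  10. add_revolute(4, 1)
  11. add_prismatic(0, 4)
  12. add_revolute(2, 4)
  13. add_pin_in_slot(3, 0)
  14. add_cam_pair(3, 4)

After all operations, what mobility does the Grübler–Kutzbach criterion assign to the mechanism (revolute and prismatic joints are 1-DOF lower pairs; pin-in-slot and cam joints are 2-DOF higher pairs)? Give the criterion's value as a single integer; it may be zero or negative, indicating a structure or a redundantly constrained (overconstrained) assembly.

ground; <1,0,0>
#1 <2,0,0>
#2 <3,0,0>
C:2↔1 J2 <3,0,1>
#3 <4,0,1>
P:2↔3 J1 <4,1,1>
PS:1↔0 J2 <4,1,2>
C:1↔3 J2 <4,1,3>
PS:2↔0 J2 <4,1,4>
#4 <5,1,4>
R:4↔1 J1 <5,2,4>
P:0↔4 J1 <5,3,4>
R:2↔4 J1 <5,4,4>
PS:3↔0 J2 <5,4,5>
C:3↔4 J2 <5,4,6>
3×4 − 2×4 − 1×6 = -2

M = -2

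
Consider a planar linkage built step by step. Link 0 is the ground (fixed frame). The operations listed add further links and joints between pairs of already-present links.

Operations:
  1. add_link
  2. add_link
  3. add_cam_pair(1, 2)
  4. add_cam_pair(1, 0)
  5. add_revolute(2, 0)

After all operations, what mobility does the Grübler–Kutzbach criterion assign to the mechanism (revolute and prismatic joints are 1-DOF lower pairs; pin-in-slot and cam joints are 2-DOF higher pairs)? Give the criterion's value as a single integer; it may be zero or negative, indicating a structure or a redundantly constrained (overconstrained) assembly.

(L,J1,J2)=(1,0,0); link0 fixed
link1: (2,0,0)
link2: (3,0,0)
C 1-2 [J2]: (3,0,1)
C 1-0 [J2]: (3,0,2)
R 2-0 [J1]: (3,1,2)
Grübler: 3·2 − 2·1 − 2 = 2

M = 2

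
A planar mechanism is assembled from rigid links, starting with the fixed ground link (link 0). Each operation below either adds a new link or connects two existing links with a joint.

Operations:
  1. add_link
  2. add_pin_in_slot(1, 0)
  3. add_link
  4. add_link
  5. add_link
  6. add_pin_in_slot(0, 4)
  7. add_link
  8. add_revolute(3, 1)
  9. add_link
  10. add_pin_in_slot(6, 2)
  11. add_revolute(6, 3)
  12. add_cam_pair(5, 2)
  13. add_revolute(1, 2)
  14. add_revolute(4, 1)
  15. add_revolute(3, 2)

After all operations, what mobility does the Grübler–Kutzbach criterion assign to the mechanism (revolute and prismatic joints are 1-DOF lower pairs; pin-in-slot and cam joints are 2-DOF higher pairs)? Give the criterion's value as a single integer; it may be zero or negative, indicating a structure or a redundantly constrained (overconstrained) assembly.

M = 4

(L,J1,J2)=(1,0,0); link0 fixed
link1: (2,0,0)
PS 1-0 [J2]: (2,0,1)
link2: (3,0,1)
link3: (4,0,1)
link4: (5,0,1)
PS 0-4 [J2]: (5,0,2)
link5: (6,0,2)
R 3-1 [J1]: (6,1,2)
link6: (7,1,2)
PS 6-2 [J2]: (7,1,3)
R 6-3 [J1]: (7,2,3)
C 5-2 [J2]: (7,2,4)
R 1-2 [J1]: (7,3,4)
R 4-1 [J1]: (7,4,4)
R 3-2 [J1]: (7,5,4)
Grübler: 3·6 − 2·5 − 4 = 4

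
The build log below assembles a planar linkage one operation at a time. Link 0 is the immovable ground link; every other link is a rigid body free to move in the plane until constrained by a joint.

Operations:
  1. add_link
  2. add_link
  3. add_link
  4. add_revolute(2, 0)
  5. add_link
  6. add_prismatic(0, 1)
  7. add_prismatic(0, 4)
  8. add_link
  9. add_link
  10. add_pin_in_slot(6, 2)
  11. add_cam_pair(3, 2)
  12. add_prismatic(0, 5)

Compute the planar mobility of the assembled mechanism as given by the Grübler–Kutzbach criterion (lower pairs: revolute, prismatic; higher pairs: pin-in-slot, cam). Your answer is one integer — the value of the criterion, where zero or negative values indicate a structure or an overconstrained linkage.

M = 8

link 0 = ground. State L|J1|J2 = 1|0|0
+link1  2|0|0
+link2  3|0|0
+link3  4|0|0
R(2,0) f=1→J1  4|1|0
+link4  5|1|0
P(0,1) f=1→J1  5|2|0
P(0,4) f=1→J1  5|3|0
+link5  6|3|0
+link6  7|3|0
PS(6,2) f=2→J2  7|3|1
C(3,2) f=2→J2  7|3|2
P(0,5) f=1→J1  7|4|2
M = 3(7−1)−2·4−2 = 18−8−2 = 8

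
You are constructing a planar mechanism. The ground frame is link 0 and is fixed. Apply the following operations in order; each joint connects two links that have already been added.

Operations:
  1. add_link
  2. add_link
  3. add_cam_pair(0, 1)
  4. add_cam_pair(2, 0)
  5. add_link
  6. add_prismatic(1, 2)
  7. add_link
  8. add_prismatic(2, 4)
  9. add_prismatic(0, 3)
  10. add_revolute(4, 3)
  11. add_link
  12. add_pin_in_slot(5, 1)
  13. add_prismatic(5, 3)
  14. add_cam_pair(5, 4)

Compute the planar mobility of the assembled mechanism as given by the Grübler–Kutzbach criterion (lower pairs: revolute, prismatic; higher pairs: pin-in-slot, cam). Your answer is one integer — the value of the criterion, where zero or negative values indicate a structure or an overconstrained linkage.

M = 1

[1;0;0] (link 0 is ground)
L+ [2;0;0]
L+ [3;0;0]
C(0,1)∈J2 [3;0;1]
C(2,0)∈J2 [3;0;2]
L+ [4;0;2]
P(1,2)∈J1 [4;1;2]
L+ [5;1;2]
P(2,4)∈J1 [5;2;2]
P(0,3)∈J1 [5;3;2]
R(4,3)∈J1 [5;4;2]
L+ [6;4;2]
PS(5,1)∈J2 [6;4;3]
P(5,3)∈J1 [6;5;3]
C(5,4)∈J2 [6;5;4]
mobility = 15 − 10 − 4 = 1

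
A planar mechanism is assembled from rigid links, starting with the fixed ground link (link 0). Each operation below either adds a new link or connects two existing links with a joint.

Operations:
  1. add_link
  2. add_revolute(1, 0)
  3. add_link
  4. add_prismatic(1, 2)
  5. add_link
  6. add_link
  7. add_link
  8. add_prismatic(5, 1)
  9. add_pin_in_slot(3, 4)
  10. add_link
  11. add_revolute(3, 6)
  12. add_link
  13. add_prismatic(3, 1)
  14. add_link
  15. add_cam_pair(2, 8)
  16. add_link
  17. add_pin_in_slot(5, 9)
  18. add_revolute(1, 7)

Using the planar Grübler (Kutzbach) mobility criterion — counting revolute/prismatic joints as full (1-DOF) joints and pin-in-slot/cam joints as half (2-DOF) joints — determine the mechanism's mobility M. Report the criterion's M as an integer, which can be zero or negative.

M = 12

(L,J1,J2)=(1,0,0); link0 fixed
link1: (2,0,0)
R 1-0 [J1]: (2,1,0)
link2: (3,1,0)
P 1-2 [J1]: (3,2,0)
link3: (4,2,0)
link4: (5,2,0)
link5: (6,2,0)
P 5-1 [J1]: (6,3,0)
PS 3-4 [J2]: (6,3,1)
link6: (7,3,1)
R 3-6 [J1]: (7,4,1)
link7: (8,4,1)
P 3-1 [J1]: (8,5,1)
link8: (9,5,1)
C 2-8 [J2]: (9,5,2)
link9: (10,5,2)
PS 5-9 [J2]: (10,5,3)
R 1-7 [J1]: (10,6,3)
Grübler: 3·9 − 2·6 − 3 = 12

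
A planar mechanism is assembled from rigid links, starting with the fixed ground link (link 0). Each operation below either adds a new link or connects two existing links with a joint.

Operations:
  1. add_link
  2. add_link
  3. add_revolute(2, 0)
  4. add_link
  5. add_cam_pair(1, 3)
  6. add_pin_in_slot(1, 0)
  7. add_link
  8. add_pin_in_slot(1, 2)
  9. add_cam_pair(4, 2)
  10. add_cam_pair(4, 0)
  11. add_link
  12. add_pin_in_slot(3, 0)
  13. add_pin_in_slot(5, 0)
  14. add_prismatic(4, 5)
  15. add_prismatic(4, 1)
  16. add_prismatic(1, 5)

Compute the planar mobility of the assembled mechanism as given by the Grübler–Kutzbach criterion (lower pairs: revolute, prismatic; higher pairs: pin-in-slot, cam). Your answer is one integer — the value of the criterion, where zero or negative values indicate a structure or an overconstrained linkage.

M = 0

L=1 J1=0 J2=0
add link → L=2 J1=0 J2=0
add link → L=3 J1=0 J2=0
R@2,0 dof=1 J1 → L=3 J1=1 J2=0
add link → L=4 J1=1 J2=0
C@1,3 dof=2 J2 → L=4 J1=1 J2=1
PS@1,0 dof=2 J2 → L=4 J1=1 J2=2
add link → L=5 J1=1 J2=2
PS@1,2 dof=2 J2 → L=5 J1=1 J2=3
C@4,2 dof=2 J2 → L=5 J1=1 J2=4
C@4,0 dof=2 J2 → L=5 J1=1 J2=5
add link → L=6 J1=1 J2=5
PS@3,0 dof=2 J2 → L=6 J1=1 J2=6
PS@5,0 dof=2 J2 → L=6 J1=1 J2=7
P@4,5 dof=1 J1 → L=6 J1=2 J2=7
P@4,1 dof=1 J1 → L=6 J1=3 J2=7
P@1,5 dof=1 J1 → L=6 J1=4 J2=7
M=3(L−1)−2J1−J2=3·5−2·4−7=0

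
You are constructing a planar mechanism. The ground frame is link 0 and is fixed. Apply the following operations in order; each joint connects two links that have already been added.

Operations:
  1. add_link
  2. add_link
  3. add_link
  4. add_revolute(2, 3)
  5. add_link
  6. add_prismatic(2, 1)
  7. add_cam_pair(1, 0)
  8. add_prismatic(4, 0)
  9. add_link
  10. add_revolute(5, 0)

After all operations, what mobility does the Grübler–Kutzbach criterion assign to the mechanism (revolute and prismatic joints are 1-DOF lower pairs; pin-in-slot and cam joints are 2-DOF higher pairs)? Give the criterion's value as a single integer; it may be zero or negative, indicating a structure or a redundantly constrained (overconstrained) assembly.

M = 6

link 0 = ground. State L|J1|J2 = 1|0|0
+link1  2|0|0
+link2  3|0|0
+link3  4|0|0
R(2,3) f=1→J1  4|1|0
+link4  5|1|0
P(2,1) f=1→J1  5|2|0
C(1,0) f=2→J2  5|2|1
P(4,0) f=1→J1  5|3|1
+link5  6|3|1
R(5,0) f=1→J1  6|4|1
M = 3(6−1)−2·4−1 = 15−8−1 = 6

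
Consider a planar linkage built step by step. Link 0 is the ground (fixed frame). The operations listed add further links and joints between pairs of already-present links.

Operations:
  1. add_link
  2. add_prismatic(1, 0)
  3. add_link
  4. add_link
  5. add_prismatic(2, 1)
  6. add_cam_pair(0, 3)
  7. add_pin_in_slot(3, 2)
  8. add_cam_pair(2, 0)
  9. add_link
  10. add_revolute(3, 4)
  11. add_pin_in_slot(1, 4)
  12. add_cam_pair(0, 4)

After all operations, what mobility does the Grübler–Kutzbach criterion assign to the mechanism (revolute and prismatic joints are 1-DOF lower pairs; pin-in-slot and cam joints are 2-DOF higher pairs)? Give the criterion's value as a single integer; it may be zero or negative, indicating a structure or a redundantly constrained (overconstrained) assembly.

L=1 J1=0 J2=0
add link → L=2 J1=0 J2=0
P@1,0 dof=1 J1 → L=2 J1=1 J2=0
add link → L=3 J1=1 J2=0
add link → L=4 J1=1 J2=0
P@2,1 dof=1 J1 → L=4 J1=2 J2=0
C@0,3 dof=2 J2 → L=4 J1=2 J2=1
PS@3,2 dof=2 J2 → L=4 J1=2 J2=2
C@2,0 dof=2 J2 → L=4 J1=2 J2=3
add link → L=5 J1=2 J2=3
R@3,4 dof=1 J1 → L=5 J1=3 J2=3
PS@1,4 dof=2 J2 → L=5 J1=3 J2=4
C@0,4 dof=2 J2 → L=5 J1=3 J2=5
M=3(L−1)−2J1−J2=3·4−2·3−5=1

M = 1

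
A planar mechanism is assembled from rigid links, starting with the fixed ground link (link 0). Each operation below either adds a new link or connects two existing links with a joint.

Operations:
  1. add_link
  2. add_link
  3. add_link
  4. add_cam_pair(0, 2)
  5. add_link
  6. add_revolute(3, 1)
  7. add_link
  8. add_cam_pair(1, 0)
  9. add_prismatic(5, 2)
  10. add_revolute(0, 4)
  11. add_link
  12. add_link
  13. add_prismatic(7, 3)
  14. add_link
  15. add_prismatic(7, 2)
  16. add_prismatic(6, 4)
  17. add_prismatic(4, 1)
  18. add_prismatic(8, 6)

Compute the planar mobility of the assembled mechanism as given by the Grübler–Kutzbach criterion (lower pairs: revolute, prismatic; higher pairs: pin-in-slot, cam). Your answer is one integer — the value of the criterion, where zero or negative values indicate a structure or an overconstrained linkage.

L=1 J1=0 J2=0
add link → L=2 J1=0 J2=0
add link → L=3 J1=0 J2=0
add link → L=4 J1=0 J2=0
C@0,2 dof=2 J2 → L=4 J1=0 J2=1
add link → L=5 J1=0 J2=1
R@3,1 dof=1 J1 → L=5 J1=1 J2=1
add link → L=6 J1=1 J2=1
C@1,0 dof=2 J2 → L=6 J1=1 J2=2
P@5,2 dof=1 J1 → L=6 J1=2 J2=2
R@0,4 dof=1 J1 → L=6 J1=3 J2=2
add link → L=7 J1=3 J2=2
add link → L=8 J1=3 J2=2
P@7,3 dof=1 J1 → L=8 J1=4 J2=2
add link → L=9 J1=4 J2=2
P@7,2 dof=1 J1 → L=9 J1=5 J2=2
P@6,4 dof=1 J1 → L=9 J1=6 J2=2
P@4,1 dof=1 J1 → L=9 J1=7 J2=2
P@8,6 dof=1 J1 → L=9 J1=8 J2=2
M=3(L−1)−2J1−J2=3·8−2·8−2=6

M = 6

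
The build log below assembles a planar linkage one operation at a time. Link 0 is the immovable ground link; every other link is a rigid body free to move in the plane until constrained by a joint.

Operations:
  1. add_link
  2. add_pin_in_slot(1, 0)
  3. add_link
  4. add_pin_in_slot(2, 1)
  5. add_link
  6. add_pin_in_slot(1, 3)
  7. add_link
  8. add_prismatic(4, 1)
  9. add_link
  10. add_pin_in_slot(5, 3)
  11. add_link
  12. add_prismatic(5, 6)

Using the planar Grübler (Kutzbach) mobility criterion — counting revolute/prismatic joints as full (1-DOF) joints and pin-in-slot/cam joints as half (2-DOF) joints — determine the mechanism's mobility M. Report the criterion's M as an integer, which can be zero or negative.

(L,J1,J2)=(1,0,0); link0 fixed
link1: (2,0,0)
PS 1-0 [J2]: (2,0,1)
link2: (3,0,1)
PS 2-1 [J2]: (3,0,2)
link3: (4,0,2)
PS 1-3 [J2]: (4,0,3)
link4: (5,0,3)
P 4-1 [J1]: (5,1,3)
link5: (6,1,3)
PS 5-3 [J2]: (6,1,4)
link6: (7,1,4)
P 5-6 [J1]: (7,2,4)
Grübler: 3·6 − 2·2 − 4 = 10

M = 10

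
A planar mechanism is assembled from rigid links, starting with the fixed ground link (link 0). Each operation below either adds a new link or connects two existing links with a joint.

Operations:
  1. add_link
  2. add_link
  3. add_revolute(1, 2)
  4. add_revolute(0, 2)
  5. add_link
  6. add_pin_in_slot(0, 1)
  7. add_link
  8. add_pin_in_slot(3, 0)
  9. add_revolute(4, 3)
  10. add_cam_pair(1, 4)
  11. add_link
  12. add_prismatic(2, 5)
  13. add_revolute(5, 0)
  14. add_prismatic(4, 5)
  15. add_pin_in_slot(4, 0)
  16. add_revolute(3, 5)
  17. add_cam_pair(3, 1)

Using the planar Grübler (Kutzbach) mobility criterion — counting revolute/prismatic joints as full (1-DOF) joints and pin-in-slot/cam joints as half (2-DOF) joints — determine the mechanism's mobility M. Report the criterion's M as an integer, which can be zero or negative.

M = -4

[1;0;0] (link 0 is ground)
L+ [2;0;0]
L+ [3;0;0]
R(1,2)∈J1 [3;1;0]
R(0,2)∈J1 [3;2;0]
L+ [4;2;0]
PS(0,1)∈J2 [4;2;1]
L+ [5;2;1]
PS(3,0)∈J2 [5;2;2]
R(4,3)∈J1 [5;3;2]
C(1,4)∈J2 [5;3;3]
L+ [6;3;3]
P(2,5)∈J1 [6;4;3]
R(5,0)∈J1 [6;5;3]
P(4,5)∈J1 [6;6;3]
PS(4,0)∈J2 [6;6;4]
R(3,5)∈J1 [6;7;4]
C(3,1)∈J2 [6;7;5]
mobility = 15 − 14 − 5 = -4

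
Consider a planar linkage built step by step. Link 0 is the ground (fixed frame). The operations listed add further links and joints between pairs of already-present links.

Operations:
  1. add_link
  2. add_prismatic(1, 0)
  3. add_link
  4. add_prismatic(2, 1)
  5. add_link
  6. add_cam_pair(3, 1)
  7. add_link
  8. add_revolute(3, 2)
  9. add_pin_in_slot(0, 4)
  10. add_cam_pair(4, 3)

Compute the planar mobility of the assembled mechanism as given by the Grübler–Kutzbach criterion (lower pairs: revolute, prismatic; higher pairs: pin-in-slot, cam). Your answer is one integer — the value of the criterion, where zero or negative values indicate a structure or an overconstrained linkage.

L=1 J1=0 J2=0
add link → L=2 J1=0 J2=0
P@1,0 dof=1 J1 → L=2 J1=1 J2=0
add link → L=3 J1=1 J2=0
P@2,1 dof=1 J1 → L=3 J1=2 J2=0
add link → L=4 J1=2 J2=0
C@3,1 dof=2 J2 → L=4 J1=2 J2=1
add link → L=5 J1=2 J2=1
R@3,2 dof=1 J1 → L=5 J1=3 J2=1
PS@0,4 dof=2 J2 → L=5 J1=3 J2=2
C@4,3 dof=2 J2 → L=5 J1=3 J2=3
M=3(L−1)−2J1−J2=3·4−2·3−3=3

M = 3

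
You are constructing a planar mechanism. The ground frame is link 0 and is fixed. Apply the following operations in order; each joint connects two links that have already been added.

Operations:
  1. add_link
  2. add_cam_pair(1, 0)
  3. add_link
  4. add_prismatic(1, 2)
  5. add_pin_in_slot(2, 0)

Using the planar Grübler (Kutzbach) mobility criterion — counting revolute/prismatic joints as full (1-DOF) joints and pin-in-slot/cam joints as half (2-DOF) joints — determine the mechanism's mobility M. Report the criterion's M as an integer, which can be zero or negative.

L=1 J1=0 J2=0
add link → L=2 J1=0 J2=0
C@1,0 dof=2 J2 → L=2 J1=0 J2=1
add link → L=3 J1=0 J2=1
P@1,2 dof=1 J1 → L=3 J1=1 J2=1
PS@2,0 dof=2 J2 → L=3 J1=1 J2=2
M=3(L−1)−2J1−J2=3·2−2·1−2=2

M = 2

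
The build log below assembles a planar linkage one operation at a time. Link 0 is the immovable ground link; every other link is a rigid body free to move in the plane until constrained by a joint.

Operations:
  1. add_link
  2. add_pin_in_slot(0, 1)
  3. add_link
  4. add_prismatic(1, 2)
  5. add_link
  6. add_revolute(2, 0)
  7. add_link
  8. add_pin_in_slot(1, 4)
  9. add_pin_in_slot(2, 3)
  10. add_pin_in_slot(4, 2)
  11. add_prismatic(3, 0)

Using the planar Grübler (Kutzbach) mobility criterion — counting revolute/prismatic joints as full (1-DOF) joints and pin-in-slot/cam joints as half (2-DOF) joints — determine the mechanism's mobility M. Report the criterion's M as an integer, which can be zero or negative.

M = 2

[1;0;0] (link 0 is ground)
L+ [2;0;0]
PS(0,1)∈J2 [2;0;1]
L+ [3;0;1]
P(1,2)∈J1 [3;1;1]
L+ [4;1;1]
R(2,0)∈J1 [4;2;1]
L+ [5;2;1]
PS(1,4)∈J2 [5;2;2]
PS(2,3)∈J2 [5;2;3]
PS(4,2)∈J2 [5;2;4]
P(3,0)∈J1 [5;3;4]
mobility = 12 − 6 − 4 = 2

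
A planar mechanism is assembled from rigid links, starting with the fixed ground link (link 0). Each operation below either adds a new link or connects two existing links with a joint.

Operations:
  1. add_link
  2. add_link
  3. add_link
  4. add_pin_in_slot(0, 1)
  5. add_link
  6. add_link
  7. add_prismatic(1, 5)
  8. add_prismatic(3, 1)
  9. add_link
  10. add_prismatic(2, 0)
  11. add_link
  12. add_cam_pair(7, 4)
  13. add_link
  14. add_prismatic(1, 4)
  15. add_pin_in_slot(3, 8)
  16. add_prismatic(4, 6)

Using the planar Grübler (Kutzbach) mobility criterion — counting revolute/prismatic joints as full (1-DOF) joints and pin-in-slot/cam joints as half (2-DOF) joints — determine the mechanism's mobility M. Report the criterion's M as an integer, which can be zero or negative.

M = 11

(L,J1,J2)=(1,0,0); link0 fixed
link1: (2,0,0)
link2: (3,0,0)
link3: (4,0,0)
PS 0-1 [J2]: (4,0,1)
link4: (5,0,1)
link5: (6,0,1)
P 1-5 [J1]: (6,1,1)
P 3-1 [J1]: (6,2,1)
link6: (7,2,1)
P 2-0 [J1]: (7,3,1)
link7: (8,3,1)
C 7-4 [J2]: (8,3,2)
link8: (9,3,2)
P 1-4 [J1]: (9,4,2)
PS 3-8 [J2]: (9,4,3)
P 4-6 [J1]: (9,5,3)
Grübler: 3·8 − 2·5 − 3 = 11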